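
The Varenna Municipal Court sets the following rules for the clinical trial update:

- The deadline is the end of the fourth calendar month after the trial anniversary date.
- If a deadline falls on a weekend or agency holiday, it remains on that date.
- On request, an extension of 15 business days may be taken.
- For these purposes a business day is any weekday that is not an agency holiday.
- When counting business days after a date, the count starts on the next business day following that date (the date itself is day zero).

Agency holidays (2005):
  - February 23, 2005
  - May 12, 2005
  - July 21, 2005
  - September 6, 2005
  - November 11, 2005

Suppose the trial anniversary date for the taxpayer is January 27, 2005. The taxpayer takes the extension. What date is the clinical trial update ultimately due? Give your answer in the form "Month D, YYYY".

4 months after January 27, 2005 is May 2005; that month ends on May 31, 2005.
May 31, 2005 falls on a Tuesday. The rules make no weekend/holiday allowance, so it remains May 31, 2005.
Applying the 15-business-day extension: 15 business days after May 31, 2005 is June 21, 2005.
June 21, 2005 is a Tuesday; no weekend or holiday adjustment applies.
Final deadline: June 21, 2005.

June 21, 2005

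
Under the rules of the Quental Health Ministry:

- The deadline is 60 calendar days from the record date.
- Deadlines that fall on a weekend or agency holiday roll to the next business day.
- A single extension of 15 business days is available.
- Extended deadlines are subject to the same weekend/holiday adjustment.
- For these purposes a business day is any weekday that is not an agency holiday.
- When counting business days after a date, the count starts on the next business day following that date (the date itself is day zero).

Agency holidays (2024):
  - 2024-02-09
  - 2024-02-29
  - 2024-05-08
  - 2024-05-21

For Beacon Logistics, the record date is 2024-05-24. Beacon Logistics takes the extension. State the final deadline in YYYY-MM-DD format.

2024-08-13

60 calendar days after 2024-05-24 is 2024-07-23.
2024-07-23 is a Tuesday and not a listed holiday, so it stands.
Applying the 15-business-day extension: 15 business days after 2024-07-23 is 2024-08-13.
Since 2024-08-13 is a Tuesday and not a holiday, the date is unchanged.
So the filing is due 2024-08-13.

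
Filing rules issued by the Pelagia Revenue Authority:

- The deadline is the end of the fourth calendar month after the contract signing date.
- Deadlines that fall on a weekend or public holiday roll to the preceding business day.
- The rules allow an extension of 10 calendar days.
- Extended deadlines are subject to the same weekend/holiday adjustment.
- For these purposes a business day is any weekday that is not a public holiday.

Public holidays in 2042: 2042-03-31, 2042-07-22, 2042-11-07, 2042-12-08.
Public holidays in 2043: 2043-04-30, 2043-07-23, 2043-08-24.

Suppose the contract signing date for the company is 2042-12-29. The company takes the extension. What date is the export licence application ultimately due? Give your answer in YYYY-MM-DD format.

2043-05-08

4 months after 2042-12-29 falls in April 2043; the last day of that month is 2043-04-30.
2043-04-30 is a listed holiday; the preceding business day is 2043-04-29 (Wednesday).
Applying the 10-calendar-day extension: 2043-04-29 + 10 days = 2043-05-09.
2043-05-09 falls on a Saturday. Rolling to the preceding business day gives 2043-05-08, a Friday.
Deadline: 2043-05-08.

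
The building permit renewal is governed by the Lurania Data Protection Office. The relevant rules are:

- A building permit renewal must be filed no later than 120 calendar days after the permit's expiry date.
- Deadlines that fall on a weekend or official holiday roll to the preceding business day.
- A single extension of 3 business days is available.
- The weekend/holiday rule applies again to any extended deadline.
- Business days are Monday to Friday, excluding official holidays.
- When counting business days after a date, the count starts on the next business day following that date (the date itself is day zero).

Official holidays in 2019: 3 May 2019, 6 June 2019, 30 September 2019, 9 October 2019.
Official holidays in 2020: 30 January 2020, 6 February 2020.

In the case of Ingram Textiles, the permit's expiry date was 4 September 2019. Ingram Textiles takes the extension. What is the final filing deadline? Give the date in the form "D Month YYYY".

7 January 2020

120 calendar days after 4 September 2019 is 2 January 2020.
2 January 2020 (Thursday) is already a business day.
The 3-business-day extension runs from 2 January 2020 to 7 January 2020.
7 January 2020 falls on a Tuesday, which is a business day, so no adjustment is needed.
So the filing is due 7 January 2020.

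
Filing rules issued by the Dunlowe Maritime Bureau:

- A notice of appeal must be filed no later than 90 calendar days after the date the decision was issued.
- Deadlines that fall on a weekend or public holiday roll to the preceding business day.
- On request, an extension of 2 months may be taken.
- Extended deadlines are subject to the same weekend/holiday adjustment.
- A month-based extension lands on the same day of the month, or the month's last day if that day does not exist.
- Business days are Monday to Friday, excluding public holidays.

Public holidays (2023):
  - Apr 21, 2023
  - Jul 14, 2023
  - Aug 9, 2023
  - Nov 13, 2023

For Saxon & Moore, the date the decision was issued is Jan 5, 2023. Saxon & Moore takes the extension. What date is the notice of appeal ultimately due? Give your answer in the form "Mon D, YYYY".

Trigger date Jan 5, 2023 + 90 calendar days = Apr 5, 2023.
Since Apr 5, 2023 is a Wednesday and not a holiday, the date is unchanged.
Applying the 2 months extension: 2 months after Apr 5, 2023 is Jun 5, 2023.
Jun 5, 2023 is a Monday and not a listed holiday, so it stands.
Final deadline: Jun 5, 2023.

Jun 5, 2023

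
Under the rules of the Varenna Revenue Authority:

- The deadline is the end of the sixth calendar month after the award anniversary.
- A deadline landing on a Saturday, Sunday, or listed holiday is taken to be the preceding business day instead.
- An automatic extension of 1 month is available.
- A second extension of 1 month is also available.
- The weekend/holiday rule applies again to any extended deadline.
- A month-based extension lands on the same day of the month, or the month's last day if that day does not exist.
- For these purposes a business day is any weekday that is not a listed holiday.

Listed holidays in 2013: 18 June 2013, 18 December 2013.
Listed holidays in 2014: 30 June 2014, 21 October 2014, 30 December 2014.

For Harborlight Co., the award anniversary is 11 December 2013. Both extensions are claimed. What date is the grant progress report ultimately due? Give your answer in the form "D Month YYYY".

25 August 2014

6 months after 11 December 2013 is June 2014; that month ends on 30 June 2014.
30 June 2014 is a listed holiday, so it moves to the preceding business day, 27 June 2014 (Friday).
Applying the 1 month extension: 1 month after 27 June 2014 is 27 July 2014.
27 July 2014 is a Sunday, so it moves to the preceding business day, 25 July 2014 (Friday).
Add 1 month to 25 July 2014: 25 August 2014.
25 August 2014 is a Monday and not a listed holiday, so it stands.
The final due date is 25 August 2014.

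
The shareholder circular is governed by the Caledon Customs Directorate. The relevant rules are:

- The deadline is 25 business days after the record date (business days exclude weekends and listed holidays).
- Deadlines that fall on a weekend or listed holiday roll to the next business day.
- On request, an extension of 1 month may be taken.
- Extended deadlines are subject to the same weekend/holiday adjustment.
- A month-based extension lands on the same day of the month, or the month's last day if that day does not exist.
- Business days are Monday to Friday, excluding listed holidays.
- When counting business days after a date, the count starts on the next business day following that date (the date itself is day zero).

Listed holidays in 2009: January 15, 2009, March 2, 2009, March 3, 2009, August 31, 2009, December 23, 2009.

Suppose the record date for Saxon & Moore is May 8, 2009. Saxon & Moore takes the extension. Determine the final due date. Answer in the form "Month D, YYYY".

Counting 25 business days after May 8, 2009 (skipping weekends and listed holidays) reaches June 12, 2009.
June 12, 2009 falls on a Friday, which is a business day, so no adjustment is needed.
Add 1 month to June 12, 2009: July 12, 2009.
July 12, 2009 falls on a Sunday. Rolling to the next business day gives July 13, 2009, a Monday.
Final deadline: July 13, 2009.

July 13, 2009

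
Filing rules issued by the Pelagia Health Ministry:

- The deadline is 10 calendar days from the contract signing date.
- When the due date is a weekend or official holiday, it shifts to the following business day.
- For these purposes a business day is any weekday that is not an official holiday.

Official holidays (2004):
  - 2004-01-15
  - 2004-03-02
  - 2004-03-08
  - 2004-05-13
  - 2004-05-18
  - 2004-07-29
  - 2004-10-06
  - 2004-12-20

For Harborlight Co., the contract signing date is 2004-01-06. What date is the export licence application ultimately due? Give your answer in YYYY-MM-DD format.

From 2004-01-06, 10 calendar days later is 2004-01-16.
Since 2004-01-16 is a Friday and not a holiday, the date is unchanged.
Final deadline: 2004-01-16.

2004-01-16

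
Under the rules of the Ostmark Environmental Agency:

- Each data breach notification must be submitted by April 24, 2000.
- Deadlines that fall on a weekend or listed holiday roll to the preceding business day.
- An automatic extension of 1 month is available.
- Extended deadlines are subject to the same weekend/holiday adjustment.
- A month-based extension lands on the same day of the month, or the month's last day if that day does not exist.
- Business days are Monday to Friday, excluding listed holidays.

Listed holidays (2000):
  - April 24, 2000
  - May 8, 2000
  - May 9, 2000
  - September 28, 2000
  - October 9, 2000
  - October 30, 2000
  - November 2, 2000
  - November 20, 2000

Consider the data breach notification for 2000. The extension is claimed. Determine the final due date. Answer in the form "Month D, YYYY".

May 19, 2000

The stated deadline is April 24, 2000.
April 24, 2000 is a listed holiday; the preceding business day is April 21, 2000 (Friday).
Add 1 month to April 21, 2000: May 21, 2000.
May 21, 2000 is a Sunday; the preceding business day is May 19, 2000 (Friday).
The final due date is May 19, 2000.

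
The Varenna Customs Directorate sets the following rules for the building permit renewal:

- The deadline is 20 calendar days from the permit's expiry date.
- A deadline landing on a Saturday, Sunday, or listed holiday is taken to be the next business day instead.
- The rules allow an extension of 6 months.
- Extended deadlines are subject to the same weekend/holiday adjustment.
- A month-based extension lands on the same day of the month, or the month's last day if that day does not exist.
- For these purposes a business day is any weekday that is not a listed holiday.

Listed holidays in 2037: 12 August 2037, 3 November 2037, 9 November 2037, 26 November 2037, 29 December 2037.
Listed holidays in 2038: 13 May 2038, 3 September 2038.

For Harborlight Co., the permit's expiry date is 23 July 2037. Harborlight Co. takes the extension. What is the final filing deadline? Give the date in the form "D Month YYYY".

15 February 2038

20 calendar days after 23 July 2037 is 12 August 2037.
12 August 2037 is a listed holiday, so it moves to the next business day, 13 August 2037 (Thursday).
Applying the 6 months extension: 6 months after 13 August 2037 is 13 February 2038.
Because 13 February 2038 is a Saturday, the deadline becomes 15 February 2038 (Monday).
The final due date is 15 February 2038.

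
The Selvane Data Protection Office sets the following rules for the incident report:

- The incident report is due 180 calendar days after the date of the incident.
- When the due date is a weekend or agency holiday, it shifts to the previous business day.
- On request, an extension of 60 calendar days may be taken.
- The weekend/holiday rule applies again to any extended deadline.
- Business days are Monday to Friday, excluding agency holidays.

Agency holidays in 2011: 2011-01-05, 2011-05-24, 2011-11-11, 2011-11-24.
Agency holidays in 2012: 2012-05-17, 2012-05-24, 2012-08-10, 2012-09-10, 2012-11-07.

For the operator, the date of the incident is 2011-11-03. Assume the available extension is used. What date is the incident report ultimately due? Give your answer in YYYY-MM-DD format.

From 2011-11-03, 180 calendar days later is 2012-05-01.
Since 2012-05-01 is a Tuesday and not a holiday, the date is unchanged.
The 60-calendar-day extension moves the deadline from 2012-05-01 to 2012-06-30.
Because 2012-06-30 is a Saturday, the deadline becomes 2012-06-29 (Friday).
Final deadline: 2012-06-29.

2012-06-29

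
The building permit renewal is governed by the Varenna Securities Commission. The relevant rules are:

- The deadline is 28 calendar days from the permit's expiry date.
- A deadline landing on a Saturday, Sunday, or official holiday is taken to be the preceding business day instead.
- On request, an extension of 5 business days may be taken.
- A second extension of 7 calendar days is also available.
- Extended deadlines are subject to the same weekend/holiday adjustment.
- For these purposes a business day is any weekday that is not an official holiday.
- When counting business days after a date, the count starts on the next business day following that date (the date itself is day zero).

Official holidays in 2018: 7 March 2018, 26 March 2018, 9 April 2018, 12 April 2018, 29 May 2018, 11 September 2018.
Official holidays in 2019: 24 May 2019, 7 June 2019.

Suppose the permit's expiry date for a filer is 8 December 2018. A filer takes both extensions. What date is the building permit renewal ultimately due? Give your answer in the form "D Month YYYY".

18 January 2019

Trigger date 8 December 2018 + 28 calendar days = 5 January 2019.
5 January 2019 falls on a Saturday. Rolling to the preceding business day gives 4 January 2019, a Friday.
The 5-business-day extension runs from 4 January 2019 to 11 January 2019.
11 January 2019 (Friday) is already a business day.
The 7-calendar-day extension moves the deadline from 11 January 2019 to 18 January 2019.
18 January 2019 is a Friday and not a listed holiday, so it stands.
Deadline: 18 January 2019.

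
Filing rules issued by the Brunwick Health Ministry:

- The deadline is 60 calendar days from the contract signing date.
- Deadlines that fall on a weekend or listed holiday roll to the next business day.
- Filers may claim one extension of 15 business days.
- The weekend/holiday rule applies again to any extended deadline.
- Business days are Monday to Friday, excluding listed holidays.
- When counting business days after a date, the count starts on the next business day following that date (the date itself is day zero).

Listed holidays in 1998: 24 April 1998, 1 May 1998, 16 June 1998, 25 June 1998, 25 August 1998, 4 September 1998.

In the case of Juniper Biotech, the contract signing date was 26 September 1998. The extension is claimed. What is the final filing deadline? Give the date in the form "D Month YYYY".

From 26 September 1998, 60 calendar days later is 25 November 1998.
25 November 1998 falls on a Wednesday, which is a business day, so no adjustment is needed.
Counting 15 further business days from 25 November 1998 reaches 16 December 1998.
Since 16 December 1998 is a Wednesday and not a holiday, the date is unchanged.
The final due date is 16 December 1998.

16 December 1998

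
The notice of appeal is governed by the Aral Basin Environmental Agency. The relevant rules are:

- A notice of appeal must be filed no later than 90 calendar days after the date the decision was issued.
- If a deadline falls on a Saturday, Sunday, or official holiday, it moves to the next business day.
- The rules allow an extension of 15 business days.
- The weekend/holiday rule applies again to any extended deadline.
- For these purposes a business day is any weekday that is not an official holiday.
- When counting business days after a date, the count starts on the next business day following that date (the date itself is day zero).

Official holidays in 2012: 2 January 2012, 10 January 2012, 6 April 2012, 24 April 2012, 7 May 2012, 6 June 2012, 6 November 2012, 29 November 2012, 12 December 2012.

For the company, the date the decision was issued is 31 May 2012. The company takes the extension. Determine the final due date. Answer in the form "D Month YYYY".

19 September 2012

Adding 90 calendar days to 31 May 2012 gives 29 August 2012.
29 August 2012 (Wednesday) is already a business day.
Applying the 15-business-day extension: 15 business days after 29 August 2012 is 19 September 2012.
19 September 2012 (Wednesday) is already a business day.
Final deadline: 19 September 2012.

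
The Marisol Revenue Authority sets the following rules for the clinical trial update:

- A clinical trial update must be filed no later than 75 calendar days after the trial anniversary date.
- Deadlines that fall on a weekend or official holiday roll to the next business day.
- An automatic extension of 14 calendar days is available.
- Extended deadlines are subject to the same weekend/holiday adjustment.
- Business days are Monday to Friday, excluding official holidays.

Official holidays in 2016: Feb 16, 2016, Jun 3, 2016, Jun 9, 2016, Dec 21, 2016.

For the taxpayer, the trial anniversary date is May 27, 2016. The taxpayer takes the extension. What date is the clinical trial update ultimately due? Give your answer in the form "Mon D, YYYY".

75 calendar days after May 27, 2016 is Aug 10, 2016.
Aug 10, 2016 (Wednesday) is already a business day.
With the 14-day extension, Aug 10, 2016 becomes Aug 24, 2016.
Aug 24, 2016 is a Wednesday and not a listed holiday, so it stands.
The final due date is Aug 24, 2016.

Aug 24, 2016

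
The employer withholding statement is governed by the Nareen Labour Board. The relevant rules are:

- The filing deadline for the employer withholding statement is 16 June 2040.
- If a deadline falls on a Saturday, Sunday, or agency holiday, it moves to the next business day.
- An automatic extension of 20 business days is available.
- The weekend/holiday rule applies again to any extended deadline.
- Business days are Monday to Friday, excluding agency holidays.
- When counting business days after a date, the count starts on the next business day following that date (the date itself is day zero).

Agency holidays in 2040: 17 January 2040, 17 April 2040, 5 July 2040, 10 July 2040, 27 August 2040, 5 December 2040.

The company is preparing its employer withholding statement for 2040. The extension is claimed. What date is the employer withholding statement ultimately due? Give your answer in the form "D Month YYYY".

The stated deadline is 16 June 2040.
16 June 2040 falls on a Saturday. Rolling to the next business day gives 18 June 2040, a Monday.
The 20-business-day extension runs from 18 June 2040 to 18 July 2040.
Since 18 July 2040 is a Wednesday and not a holiday, the date is unchanged.
Deadline: 18 July 2040.

18 July 2040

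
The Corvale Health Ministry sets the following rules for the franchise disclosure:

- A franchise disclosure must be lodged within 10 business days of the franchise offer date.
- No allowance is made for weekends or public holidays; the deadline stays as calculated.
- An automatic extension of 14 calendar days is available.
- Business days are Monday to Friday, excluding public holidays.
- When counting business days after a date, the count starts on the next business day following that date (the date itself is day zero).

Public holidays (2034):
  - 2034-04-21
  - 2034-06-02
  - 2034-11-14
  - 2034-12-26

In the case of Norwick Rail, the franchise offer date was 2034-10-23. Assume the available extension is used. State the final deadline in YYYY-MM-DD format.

Starting the day after 2034-10-23 and counting 10 business days lands on 2034-11-06.
2034-11-06 is a Monday; no weekend or holiday adjustment applies.
Applying the 14-calendar-day extension: 2034-11-06 + 14 days = 2034-11-20.
2034-11-20 is a Monday; no weekend or holiday adjustment applies.
Deadline: 2034-11-20.

2034-11-20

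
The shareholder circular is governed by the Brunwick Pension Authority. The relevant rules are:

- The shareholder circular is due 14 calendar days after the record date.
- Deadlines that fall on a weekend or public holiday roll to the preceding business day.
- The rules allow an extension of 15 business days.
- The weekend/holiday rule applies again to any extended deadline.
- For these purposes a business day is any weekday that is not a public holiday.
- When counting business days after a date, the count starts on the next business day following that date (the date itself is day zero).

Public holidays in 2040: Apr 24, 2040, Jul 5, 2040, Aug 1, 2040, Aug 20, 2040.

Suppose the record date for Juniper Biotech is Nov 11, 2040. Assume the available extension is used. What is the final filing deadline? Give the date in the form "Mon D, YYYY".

Dec 14, 2040

14 calendar days after Nov 11, 2040 is Nov 25, 2040.
Nov 25, 2040 is a Sunday, so it moves to the preceding business day, Nov 23, 2040 (Friday).
The 15-business-day extension runs from Nov 23, 2040 to Dec 14, 2040.
Dec 14, 2040 is a Friday and not a listed holiday, so it stands.
Final deadline: Dec 14, 2040.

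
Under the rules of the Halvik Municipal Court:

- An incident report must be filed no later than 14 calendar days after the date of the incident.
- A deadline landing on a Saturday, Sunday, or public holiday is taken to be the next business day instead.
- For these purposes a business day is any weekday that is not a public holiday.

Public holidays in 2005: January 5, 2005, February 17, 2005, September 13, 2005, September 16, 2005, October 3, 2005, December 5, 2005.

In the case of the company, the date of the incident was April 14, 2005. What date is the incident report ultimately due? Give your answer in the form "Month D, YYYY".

Trigger date April 14, 2005 + 14 calendar days = April 28, 2005.
April 28, 2005 (Thursday) is already a business day.
Final deadline: April 28, 2005.

April 28, 2005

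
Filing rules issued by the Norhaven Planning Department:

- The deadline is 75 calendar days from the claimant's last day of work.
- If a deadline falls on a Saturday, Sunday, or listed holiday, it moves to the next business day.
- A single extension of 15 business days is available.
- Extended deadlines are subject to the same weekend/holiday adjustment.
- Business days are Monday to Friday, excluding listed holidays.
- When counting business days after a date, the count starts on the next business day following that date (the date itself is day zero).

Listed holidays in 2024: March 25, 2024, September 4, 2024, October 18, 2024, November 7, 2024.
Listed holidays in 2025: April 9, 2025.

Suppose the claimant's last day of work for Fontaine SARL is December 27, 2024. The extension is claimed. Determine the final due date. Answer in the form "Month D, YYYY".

From December 27, 2024, 75 calendar days later is March 12, 2025.
March 12, 2025 falls on a Wednesday, which is a business day, so no adjustment is needed.
Applying the 15-business-day extension: 15 business days after March 12, 2025 is April 2, 2025.
April 2, 2025 is a Wednesday and not a listed holiday, so it stands.
Deadline: April 2, 2025.

April 2, 2025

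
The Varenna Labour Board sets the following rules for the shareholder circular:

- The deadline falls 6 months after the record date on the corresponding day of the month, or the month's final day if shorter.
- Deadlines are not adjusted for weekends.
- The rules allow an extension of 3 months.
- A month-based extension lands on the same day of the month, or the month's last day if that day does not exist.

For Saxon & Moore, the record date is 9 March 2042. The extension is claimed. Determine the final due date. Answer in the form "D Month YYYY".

6 months from 9 March 2042 is 9 September 2042.
No adjustment is made for weekends or holidays, so 9 September 2042 stands.
The 3 months extension carries 9 September 2042 to 9 December 2042.
9 December 2042 is a Tuesday; no weekend or holiday adjustment applies.
The final due date is 9 December 2042.

9 December 2042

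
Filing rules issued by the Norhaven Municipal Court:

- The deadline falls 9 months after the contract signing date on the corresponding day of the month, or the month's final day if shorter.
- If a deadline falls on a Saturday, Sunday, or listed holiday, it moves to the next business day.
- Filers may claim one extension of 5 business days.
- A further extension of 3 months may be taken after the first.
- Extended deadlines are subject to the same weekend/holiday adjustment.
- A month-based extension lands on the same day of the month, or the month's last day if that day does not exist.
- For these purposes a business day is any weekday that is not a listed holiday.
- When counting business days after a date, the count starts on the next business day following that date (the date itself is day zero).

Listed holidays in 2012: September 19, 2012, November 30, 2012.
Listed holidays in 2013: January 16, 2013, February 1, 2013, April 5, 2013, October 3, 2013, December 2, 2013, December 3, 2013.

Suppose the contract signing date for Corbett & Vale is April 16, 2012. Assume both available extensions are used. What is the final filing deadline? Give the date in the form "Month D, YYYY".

Moving 9 months forward from April 16, 2012 on the corresponding day gives January 16, 2013.
January 16, 2013 is a listed holiday, so it moves to the next business day, January 17, 2013 (Thursday).
Counting 5 further business days from January 17, 2013 reaches January 24, 2013.
Since January 24, 2013 is a Thursday and not a holiday, the date is unchanged.
Add 3 months to January 24, 2013: April 24, 2013.
April 24, 2013 is a Wednesday and not a listed holiday, so it stands.
Deadline: April 24, 2013.

April 24, 2013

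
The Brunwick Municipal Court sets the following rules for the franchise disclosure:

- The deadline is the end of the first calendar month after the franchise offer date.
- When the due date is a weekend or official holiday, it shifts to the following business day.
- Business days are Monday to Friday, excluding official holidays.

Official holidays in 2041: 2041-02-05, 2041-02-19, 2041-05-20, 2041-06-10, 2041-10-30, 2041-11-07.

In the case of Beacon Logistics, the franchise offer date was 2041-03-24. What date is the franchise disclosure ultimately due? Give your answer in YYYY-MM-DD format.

2041-04-30

1 month after 2041-03-24 falls in April 2041; the last day of that month is 2041-04-30.
2041-04-30 is a Tuesday and not a listed holiday, so it stands.
So the filing is due 2041-04-30.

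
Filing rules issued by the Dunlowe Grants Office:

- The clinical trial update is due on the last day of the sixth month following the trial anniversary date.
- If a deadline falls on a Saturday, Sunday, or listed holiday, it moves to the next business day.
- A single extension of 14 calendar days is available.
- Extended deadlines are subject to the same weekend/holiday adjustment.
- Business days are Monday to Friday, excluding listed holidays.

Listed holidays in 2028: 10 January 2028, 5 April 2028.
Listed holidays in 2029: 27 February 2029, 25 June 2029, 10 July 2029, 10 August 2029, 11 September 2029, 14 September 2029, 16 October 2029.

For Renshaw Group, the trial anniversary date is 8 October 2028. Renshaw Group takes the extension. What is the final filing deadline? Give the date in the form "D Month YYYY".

6 months after 8 October 2028 is April 2029; that month ends on 30 April 2029.
30 April 2029 is a Monday and not a listed holiday, so it stands.
With the 14-day extension, 30 April 2029 becomes 14 May 2029.
14 May 2029 (Monday) is already a business day.
Final deadline: 14 May 2029.

14 May 2029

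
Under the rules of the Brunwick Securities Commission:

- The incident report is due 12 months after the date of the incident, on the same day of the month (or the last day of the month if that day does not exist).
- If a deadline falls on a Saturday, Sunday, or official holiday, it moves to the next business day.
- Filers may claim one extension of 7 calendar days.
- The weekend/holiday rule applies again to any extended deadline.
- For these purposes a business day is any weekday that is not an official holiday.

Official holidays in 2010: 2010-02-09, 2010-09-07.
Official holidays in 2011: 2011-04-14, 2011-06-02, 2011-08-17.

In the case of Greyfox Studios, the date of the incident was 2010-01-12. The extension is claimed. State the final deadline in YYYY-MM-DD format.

2011-01-19

Moving 12 months forward from 2010-01-12 on the corresponding day gives 2011-01-12.
2011-01-12 (Wednesday) is already a business day.
The 7-calendar-day extension moves the deadline from 2011-01-12 to 2011-01-19.
2011-01-19 (Wednesday) is already a business day.
The final due date is 2011-01-19.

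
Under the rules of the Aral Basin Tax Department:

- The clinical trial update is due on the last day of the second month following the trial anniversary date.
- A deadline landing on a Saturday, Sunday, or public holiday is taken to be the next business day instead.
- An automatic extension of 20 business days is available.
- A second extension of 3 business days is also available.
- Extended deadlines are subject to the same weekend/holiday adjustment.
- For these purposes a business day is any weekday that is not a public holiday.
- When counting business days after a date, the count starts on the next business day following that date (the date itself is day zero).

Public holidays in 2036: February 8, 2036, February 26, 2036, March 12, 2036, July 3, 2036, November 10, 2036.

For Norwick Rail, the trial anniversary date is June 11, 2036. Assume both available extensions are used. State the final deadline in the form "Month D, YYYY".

2 months after June 11, 2036 falls in August 2036; the last day of that month is August 31, 2036.
August 31, 2036 is a Sunday, so it moves to the next business day, September 1, 2036 (Monday).
Counting 20 further business days from September 1, 2036 reaches September 29, 2036.
Since September 29, 2036 is a Monday and not a holiday, the date is unchanged.
Applying the 3-business-day extension: 3 business days after September 29, 2036 is October 2, 2036.
October 2, 2036 is a Thursday and not a listed holiday, so it stands.
Final deadline: October 2, 2036.

October 2, 2036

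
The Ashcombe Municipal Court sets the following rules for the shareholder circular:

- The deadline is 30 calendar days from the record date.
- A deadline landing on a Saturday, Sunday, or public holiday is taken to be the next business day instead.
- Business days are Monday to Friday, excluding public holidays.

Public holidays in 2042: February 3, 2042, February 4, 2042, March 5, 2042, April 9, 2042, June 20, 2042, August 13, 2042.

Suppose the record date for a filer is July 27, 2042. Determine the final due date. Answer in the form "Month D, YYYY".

Trigger date July 27, 2042 + 30 calendar days = August 26, 2042.
August 26, 2042 falls on a Tuesday, which is a business day, so no adjustment is needed.
So the filing is due August 26, 2042.

August 26, 2042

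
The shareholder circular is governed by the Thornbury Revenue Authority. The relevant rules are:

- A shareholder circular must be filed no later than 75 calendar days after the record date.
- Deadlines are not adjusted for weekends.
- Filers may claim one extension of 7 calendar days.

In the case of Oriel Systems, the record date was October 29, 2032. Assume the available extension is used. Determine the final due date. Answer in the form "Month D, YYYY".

Adding 75 calendar days to October 29, 2032 gives January 12, 2033.
January 12, 2033 is a Wednesday; no weekend or holiday adjustment applies.
Applying the 7-calendar-day extension: January 12, 2033 + 7 days = January 19, 2033.
No adjustment is made for weekends or holidays, so January 19, 2033 stands.
Deadline: January 19, 2033.

January 19, 2033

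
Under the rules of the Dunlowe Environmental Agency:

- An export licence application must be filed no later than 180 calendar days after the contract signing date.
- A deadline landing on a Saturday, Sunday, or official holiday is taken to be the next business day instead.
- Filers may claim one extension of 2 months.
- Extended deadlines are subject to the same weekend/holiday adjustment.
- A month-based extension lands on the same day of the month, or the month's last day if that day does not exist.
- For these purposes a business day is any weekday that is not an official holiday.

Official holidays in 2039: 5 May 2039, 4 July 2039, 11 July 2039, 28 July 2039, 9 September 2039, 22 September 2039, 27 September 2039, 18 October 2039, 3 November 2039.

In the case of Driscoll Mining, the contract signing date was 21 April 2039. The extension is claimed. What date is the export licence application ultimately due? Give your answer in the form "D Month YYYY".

Trigger date 21 April 2039 + 180 calendar days = 18 October 2039.
18 October 2039 falls on a listed holiday. Rolling to the next business day gives 19 October 2039, a Wednesday.
The 2 months extension carries 19 October 2039 to 19 December 2039.
Since 19 December 2039 is a Monday and not a holiday, the date is unchanged.
The final due date is 19 December 2039.

19 December 2039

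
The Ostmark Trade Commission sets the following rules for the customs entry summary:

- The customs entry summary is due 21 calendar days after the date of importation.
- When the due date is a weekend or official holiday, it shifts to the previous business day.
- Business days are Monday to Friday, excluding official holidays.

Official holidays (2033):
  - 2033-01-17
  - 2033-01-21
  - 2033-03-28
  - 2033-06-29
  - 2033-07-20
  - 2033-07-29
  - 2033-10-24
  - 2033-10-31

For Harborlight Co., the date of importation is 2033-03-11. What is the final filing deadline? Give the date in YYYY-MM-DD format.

Trigger date 2033-03-11 + 21 calendar days = 2033-04-01.
2033-04-01 (Friday) is already a business day.
Final deadline: 2033-04-01.

2033-04-01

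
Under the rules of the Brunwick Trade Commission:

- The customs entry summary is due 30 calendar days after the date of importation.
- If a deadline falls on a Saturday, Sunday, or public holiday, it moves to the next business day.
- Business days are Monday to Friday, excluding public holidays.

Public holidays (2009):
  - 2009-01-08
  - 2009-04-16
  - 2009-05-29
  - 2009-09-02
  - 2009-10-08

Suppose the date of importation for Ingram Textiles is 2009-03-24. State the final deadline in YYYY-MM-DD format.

2009-04-23

30 calendar days after 2009-03-24 is 2009-04-23.
2009-04-23 (Thursday) is already a business day.
The final due date is 2009-04-23.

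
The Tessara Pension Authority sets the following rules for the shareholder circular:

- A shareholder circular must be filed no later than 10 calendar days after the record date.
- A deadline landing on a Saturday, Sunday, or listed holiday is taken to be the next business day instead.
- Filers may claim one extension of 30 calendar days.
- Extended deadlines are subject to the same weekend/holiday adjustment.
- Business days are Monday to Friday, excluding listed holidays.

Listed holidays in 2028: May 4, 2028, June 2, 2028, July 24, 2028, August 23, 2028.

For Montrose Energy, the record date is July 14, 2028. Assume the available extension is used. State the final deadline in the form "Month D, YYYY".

August 24, 2028

Adding 10 calendar days to July 14, 2028 gives July 24, 2028.
July 24, 2028 is a listed holiday; the next business day is July 25, 2028 (Tuesday).
The 30-calendar-day extension moves the deadline from July 25, 2028 to August 24, 2028.
Since August 24, 2028 is a Thursday and not a holiday, the date is unchanged.
Final deadline: August 24, 2028.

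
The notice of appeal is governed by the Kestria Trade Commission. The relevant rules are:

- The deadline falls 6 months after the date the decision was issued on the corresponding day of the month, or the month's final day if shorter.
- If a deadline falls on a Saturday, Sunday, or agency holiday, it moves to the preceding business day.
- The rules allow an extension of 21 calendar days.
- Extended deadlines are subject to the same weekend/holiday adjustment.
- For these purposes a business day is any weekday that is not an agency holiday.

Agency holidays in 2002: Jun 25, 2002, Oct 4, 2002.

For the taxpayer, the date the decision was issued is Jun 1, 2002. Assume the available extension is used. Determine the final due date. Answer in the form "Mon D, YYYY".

6 months from Jun 1, 2002 is Dec 1, 2002.
Dec 1, 2002 is a Sunday; the preceding business day is Nov 29, 2002 (Friday).
Applying the 21-calendar-day extension: Nov 29, 2002 + 21 days = Dec 20, 2002.
Dec 20, 2002 is a Friday and not a listed holiday, so it stands.
So the filing is due Dec 20, 2002.

Dec 20, 2002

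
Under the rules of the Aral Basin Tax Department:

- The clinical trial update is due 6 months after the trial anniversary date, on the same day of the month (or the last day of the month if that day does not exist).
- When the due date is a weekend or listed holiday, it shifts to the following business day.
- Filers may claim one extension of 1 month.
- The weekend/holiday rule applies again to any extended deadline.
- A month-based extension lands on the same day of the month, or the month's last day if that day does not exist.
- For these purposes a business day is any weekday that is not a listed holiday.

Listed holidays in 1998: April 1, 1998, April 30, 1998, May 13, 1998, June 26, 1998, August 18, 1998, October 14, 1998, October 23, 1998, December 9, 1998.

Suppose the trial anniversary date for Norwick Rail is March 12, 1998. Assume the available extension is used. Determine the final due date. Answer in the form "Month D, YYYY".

6 months from March 12, 1998 is September 12, 1998.
September 12, 1998 is a Saturday; the next business day is September 14, 1998 (Monday).
Add 1 month to September 14, 1998: October 14, 1998.
October 14, 1998 falls on a listed holiday. Rolling to the next business day gives October 15, 1998, a Thursday.
The final due date is October 15, 1998.

October 15, 1998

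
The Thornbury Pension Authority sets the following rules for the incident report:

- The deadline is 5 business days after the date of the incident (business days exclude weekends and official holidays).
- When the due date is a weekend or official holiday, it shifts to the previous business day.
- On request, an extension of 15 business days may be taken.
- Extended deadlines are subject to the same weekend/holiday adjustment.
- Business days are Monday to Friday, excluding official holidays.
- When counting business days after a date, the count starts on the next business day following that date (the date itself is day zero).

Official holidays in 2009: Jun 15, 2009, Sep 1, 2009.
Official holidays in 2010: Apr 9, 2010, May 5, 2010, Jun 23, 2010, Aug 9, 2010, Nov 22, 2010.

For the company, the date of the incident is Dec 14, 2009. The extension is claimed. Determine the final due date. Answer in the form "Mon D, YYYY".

Counting 5 business days after Dec 14, 2009 (skipping weekends and listed holidays) reaches Dec 21, 2009.
Since Dec 21, 2009 is a Monday and not a holiday, the date is unchanged.
The 15-business-day extension runs from Dec 21, 2009 to Jan 11, 2010.
Jan 11, 2010 falls on a Monday, which is a business day, so no adjustment is needed.
The final due date is Jan 11, 2010.

Jan 11, 2010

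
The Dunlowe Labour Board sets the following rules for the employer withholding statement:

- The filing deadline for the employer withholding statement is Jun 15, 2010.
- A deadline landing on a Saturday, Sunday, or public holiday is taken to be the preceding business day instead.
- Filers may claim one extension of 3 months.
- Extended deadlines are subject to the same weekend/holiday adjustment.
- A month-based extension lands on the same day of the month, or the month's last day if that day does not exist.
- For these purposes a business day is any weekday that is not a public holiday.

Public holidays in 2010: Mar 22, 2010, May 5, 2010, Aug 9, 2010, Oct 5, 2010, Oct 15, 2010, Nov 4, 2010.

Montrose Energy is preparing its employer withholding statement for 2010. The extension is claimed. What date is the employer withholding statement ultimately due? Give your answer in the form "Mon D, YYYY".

Sep 15, 2010

The statutory due date is Jun 15, 2010.
Jun 15, 2010 falls on a Tuesday, which is a business day, so no adjustment is needed.
Applying the 3 months extension: 3 months after Jun 15, 2010 is Sep 15, 2010.
Sep 15, 2010 falls on a Wednesday, which is a business day, so no adjustment is needed.
The final due date is Sep 15, 2010.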